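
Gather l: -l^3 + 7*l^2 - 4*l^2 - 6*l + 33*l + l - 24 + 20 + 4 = -l^3 + 3*l^2 + 28*l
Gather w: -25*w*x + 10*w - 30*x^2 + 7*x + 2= w*(10 - 25*x) - 30*x^2 + 7*x + 2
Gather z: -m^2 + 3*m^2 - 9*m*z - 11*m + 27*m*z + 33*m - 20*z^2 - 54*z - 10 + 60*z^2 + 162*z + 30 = 2*m^2 + 22*m + 40*z^2 + z*(18*m + 108) + 20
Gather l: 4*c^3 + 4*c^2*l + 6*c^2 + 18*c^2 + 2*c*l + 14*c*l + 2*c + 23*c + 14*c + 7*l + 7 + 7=4*c^3 + 24*c^2 + 39*c + l*(4*c^2 + 16*c + 7) + 14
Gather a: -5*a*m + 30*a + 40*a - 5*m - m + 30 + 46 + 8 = a*(70 - 5*m) - 6*m + 84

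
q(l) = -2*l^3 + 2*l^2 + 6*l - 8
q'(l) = -6*l^2 + 4*l + 6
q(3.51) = -48.79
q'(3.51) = -53.88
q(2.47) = -11.12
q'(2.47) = -20.73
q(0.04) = -7.76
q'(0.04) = 6.15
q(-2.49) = 20.34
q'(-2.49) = -41.16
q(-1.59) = -4.44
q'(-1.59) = -15.53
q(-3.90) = 117.66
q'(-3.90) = -100.86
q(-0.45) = -10.11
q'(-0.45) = 2.98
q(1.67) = -1.72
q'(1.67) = -4.05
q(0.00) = -8.00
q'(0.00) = 6.00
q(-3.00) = 46.00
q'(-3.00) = -60.00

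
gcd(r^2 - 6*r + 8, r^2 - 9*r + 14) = r - 2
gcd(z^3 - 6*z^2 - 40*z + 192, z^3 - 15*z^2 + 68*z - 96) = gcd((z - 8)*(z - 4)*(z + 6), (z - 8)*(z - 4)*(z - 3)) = z^2 - 12*z + 32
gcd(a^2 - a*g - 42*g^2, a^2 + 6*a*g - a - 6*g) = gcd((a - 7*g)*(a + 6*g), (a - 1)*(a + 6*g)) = a + 6*g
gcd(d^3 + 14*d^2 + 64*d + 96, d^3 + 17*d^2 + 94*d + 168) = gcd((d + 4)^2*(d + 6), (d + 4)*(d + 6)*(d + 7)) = d^2 + 10*d + 24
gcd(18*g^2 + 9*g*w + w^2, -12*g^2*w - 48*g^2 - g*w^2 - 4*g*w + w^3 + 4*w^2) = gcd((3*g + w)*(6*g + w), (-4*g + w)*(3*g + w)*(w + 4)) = 3*g + w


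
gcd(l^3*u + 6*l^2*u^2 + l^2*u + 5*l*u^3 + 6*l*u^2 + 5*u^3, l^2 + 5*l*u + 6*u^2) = 1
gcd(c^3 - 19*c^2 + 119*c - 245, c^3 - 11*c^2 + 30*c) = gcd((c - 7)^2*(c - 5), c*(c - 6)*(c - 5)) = c - 5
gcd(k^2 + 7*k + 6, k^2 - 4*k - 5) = k + 1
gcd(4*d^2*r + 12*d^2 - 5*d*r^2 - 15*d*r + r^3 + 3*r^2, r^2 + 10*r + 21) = r + 3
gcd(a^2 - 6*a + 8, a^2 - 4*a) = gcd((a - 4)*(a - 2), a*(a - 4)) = a - 4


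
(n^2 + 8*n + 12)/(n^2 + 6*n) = (n + 2)/n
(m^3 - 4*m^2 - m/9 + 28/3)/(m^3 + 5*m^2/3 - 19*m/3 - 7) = (m^2 - 5*m/3 - 4)/(m^2 + 4*m + 3)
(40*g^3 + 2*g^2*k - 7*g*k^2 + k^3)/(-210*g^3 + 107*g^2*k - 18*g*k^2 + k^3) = (-8*g^2 - 2*g*k + k^2)/(42*g^2 - 13*g*k + k^2)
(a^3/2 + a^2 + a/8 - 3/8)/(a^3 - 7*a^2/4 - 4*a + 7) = (4*a^3 + 8*a^2 + a - 3)/(2*(4*a^3 - 7*a^2 - 16*a + 28))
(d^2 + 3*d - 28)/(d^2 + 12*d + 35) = (d - 4)/(d + 5)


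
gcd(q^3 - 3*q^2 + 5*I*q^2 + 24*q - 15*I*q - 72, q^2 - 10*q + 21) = q - 3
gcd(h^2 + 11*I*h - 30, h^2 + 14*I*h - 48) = h + 6*I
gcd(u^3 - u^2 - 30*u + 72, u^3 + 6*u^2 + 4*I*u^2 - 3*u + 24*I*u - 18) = u + 6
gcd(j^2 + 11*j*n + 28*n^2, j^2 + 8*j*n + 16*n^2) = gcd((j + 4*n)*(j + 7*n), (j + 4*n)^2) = j + 4*n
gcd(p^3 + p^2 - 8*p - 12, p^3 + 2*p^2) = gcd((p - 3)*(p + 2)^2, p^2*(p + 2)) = p + 2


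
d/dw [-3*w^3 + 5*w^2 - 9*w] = -9*w^2 + 10*w - 9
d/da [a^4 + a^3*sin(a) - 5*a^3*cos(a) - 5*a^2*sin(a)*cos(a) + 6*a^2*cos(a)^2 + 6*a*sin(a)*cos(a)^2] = 5*a^3*sin(a) + a^3*cos(a) + 4*a^3 + 3*a^2*sin(a) - 6*a^2*sin(2*a) - 15*a^2*cos(a) - 5*a^2*cos(2*a) - 5*a*sin(2*a) + 3*a*cos(a)/2 + 6*a*cos(2*a) + 9*a*cos(3*a)/2 + 6*a + 3*sin(a)/2 + 3*sin(3*a)/2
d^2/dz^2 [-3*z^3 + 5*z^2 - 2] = 10 - 18*z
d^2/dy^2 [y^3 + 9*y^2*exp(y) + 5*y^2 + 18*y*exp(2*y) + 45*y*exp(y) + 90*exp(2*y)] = 9*y^2*exp(y) + 72*y*exp(2*y) + 81*y*exp(y) + 6*y + 432*exp(2*y) + 108*exp(y) + 10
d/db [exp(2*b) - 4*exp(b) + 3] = 2*(exp(b) - 2)*exp(b)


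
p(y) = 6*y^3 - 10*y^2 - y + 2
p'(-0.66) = 20.04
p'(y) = 18*y^2 - 20*y - 1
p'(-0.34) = 7.88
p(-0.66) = -3.42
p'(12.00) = 2351.00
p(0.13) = 1.71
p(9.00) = 3557.00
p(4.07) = 236.80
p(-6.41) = -1982.72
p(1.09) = -3.20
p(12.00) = 8918.00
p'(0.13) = -3.30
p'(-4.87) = 523.30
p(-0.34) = 0.95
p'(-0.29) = 6.31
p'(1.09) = -1.41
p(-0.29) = 1.30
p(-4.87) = -923.31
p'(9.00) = 1277.00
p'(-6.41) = 866.79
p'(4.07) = 215.77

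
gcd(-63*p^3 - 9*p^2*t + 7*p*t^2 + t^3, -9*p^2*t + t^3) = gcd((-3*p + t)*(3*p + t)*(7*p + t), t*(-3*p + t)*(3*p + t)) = 9*p^2 - t^2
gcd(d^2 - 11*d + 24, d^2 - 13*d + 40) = d - 8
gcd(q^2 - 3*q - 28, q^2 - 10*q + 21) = q - 7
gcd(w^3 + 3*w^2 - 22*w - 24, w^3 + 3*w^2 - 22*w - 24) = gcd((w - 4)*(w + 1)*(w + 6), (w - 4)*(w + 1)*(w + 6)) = w^3 + 3*w^2 - 22*w - 24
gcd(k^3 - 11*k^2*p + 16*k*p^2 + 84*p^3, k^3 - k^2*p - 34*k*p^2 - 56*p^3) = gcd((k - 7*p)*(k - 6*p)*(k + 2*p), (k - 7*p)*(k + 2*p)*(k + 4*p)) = -k^2 + 5*k*p + 14*p^2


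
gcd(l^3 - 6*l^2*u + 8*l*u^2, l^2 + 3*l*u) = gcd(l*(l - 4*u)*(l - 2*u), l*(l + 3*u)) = l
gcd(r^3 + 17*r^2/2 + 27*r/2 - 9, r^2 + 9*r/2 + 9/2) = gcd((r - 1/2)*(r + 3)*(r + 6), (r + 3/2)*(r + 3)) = r + 3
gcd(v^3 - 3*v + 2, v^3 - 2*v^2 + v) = v^2 - 2*v + 1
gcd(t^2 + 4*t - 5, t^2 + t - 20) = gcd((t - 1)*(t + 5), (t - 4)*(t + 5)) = t + 5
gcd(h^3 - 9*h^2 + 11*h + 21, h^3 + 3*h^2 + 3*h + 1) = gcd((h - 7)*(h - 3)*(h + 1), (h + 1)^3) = h + 1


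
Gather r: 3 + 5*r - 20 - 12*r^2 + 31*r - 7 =-12*r^2 + 36*r - 24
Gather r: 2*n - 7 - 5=2*n - 12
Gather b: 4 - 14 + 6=-4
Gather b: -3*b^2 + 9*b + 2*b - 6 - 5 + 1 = -3*b^2 + 11*b - 10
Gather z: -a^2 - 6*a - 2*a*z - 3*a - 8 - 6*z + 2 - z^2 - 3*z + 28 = -a^2 - 9*a - z^2 + z*(-2*a - 9) + 22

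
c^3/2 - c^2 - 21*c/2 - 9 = (c/2 + 1/2)*(c - 6)*(c + 3)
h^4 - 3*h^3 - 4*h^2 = h^2*(h - 4)*(h + 1)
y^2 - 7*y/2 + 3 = (y - 2)*(y - 3/2)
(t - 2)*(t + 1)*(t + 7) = t^3 + 6*t^2 - 9*t - 14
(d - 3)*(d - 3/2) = d^2 - 9*d/2 + 9/2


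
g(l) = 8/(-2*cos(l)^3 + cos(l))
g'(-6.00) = -15.43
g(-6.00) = -9.87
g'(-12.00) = -109.64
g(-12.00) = -22.35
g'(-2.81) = 20.47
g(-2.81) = 10.74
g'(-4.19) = -54.54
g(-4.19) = -31.93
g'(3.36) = 10.45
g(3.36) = 9.04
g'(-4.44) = 82.34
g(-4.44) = -34.77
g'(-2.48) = 359.51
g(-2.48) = 41.37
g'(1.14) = -4.55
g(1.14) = 29.42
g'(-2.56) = 127.74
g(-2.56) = 24.15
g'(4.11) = 148.48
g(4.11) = -39.45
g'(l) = 8*(-6*sin(l)*cos(l)^2 + sin(l))/(-2*cos(l)^3 + cos(l))^2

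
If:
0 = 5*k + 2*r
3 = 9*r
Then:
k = -2/15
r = 1/3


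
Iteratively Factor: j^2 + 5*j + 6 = (j + 2)*(j + 3)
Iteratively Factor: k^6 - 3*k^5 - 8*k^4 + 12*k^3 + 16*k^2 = (k + 1)*(k^5 - 4*k^4 - 4*k^3 + 16*k^2) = (k + 1)*(k + 2)*(k^4 - 6*k^3 + 8*k^2) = (k - 4)*(k + 1)*(k + 2)*(k^3 - 2*k^2) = k*(k - 4)*(k + 1)*(k + 2)*(k^2 - 2*k) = k*(k - 4)*(k - 2)*(k + 1)*(k + 2)*(k)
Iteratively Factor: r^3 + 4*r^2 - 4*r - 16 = (r + 2)*(r^2 + 2*r - 8) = (r + 2)*(r + 4)*(r - 2)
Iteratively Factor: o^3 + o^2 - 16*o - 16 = (o - 4)*(o^2 + 5*o + 4) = (o - 4)*(o + 4)*(o + 1)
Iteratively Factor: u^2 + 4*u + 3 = (u + 3)*(u + 1)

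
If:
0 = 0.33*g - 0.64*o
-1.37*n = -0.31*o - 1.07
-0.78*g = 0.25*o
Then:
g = 0.00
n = 0.78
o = 0.00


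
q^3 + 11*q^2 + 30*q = q*(q + 5)*(q + 6)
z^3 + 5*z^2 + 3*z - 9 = (z - 1)*(z + 3)^2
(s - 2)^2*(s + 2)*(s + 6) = s^4 + 4*s^3 - 16*s^2 - 16*s + 48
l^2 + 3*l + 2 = (l + 1)*(l + 2)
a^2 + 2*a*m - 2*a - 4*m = (a - 2)*(a + 2*m)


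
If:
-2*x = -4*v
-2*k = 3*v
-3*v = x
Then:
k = 0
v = 0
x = 0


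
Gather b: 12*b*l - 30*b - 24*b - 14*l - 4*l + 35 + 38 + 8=b*(12*l - 54) - 18*l + 81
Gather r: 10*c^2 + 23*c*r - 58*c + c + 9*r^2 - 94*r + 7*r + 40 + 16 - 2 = 10*c^2 - 57*c + 9*r^2 + r*(23*c - 87) + 54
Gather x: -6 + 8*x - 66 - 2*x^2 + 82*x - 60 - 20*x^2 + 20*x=-22*x^2 + 110*x - 132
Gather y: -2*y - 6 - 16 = -2*y - 22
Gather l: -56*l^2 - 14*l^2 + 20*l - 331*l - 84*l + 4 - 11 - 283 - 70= -70*l^2 - 395*l - 360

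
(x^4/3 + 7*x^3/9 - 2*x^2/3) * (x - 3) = x^5/3 - 2*x^4/9 - 3*x^3 + 2*x^2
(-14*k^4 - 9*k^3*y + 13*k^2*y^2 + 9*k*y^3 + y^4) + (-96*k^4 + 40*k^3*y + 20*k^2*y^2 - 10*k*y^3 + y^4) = -110*k^4 + 31*k^3*y + 33*k^2*y^2 - k*y^3 + 2*y^4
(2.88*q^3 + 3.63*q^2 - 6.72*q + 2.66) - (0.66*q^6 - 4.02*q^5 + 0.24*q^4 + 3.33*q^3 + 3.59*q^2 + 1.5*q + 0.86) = -0.66*q^6 + 4.02*q^5 - 0.24*q^4 - 0.45*q^3 + 0.04*q^2 - 8.22*q + 1.8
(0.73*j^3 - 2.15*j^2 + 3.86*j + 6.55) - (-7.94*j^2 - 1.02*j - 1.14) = 0.73*j^3 + 5.79*j^2 + 4.88*j + 7.69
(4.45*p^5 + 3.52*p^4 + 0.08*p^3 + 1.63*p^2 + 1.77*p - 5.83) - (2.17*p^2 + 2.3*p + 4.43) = 4.45*p^5 + 3.52*p^4 + 0.08*p^3 - 0.54*p^2 - 0.53*p - 10.26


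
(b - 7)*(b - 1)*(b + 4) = b^3 - 4*b^2 - 25*b + 28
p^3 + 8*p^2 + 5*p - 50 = (p - 2)*(p + 5)^2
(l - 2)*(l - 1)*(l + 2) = l^3 - l^2 - 4*l + 4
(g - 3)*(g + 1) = g^2 - 2*g - 3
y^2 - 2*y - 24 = (y - 6)*(y + 4)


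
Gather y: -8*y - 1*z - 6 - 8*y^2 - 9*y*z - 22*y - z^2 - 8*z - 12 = -8*y^2 + y*(-9*z - 30) - z^2 - 9*z - 18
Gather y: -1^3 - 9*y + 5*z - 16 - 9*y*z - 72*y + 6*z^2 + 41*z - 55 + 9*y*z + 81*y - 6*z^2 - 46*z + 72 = 0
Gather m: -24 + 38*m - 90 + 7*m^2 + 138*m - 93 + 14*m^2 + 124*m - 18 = 21*m^2 + 300*m - 225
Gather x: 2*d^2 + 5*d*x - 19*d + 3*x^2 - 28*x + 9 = 2*d^2 - 19*d + 3*x^2 + x*(5*d - 28) + 9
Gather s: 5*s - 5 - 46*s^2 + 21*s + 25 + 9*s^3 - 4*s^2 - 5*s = 9*s^3 - 50*s^2 + 21*s + 20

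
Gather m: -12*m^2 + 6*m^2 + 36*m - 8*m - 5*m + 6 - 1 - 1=-6*m^2 + 23*m + 4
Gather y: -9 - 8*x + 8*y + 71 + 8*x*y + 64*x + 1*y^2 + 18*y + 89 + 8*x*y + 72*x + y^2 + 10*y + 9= 128*x + 2*y^2 + y*(16*x + 36) + 160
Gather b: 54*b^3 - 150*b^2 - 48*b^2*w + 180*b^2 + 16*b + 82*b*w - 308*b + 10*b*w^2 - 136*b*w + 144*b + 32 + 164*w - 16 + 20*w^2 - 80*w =54*b^3 + b^2*(30 - 48*w) + b*(10*w^2 - 54*w - 148) + 20*w^2 + 84*w + 16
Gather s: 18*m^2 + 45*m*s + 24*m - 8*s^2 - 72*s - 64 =18*m^2 + 24*m - 8*s^2 + s*(45*m - 72) - 64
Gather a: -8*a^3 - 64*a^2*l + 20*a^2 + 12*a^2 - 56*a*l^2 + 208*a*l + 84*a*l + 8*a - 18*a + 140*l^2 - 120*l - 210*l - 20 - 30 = -8*a^3 + a^2*(32 - 64*l) + a*(-56*l^2 + 292*l - 10) + 140*l^2 - 330*l - 50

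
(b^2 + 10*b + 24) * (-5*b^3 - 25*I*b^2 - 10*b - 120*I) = -5*b^5 - 50*b^4 - 25*I*b^4 - 130*b^3 - 250*I*b^3 - 100*b^2 - 720*I*b^2 - 240*b - 1200*I*b - 2880*I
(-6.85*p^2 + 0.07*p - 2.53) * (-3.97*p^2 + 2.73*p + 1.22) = 27.1945*p^4 - 18.9784*p^3 + 1.8782*p^2 - 6.8215*p - 3.0866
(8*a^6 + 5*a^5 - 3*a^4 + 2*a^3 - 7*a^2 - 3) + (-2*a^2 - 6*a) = 8*a^6 + 5*a^5 - 3*a^4 + 2*a^3 - 9*a^2 - 6*a - 3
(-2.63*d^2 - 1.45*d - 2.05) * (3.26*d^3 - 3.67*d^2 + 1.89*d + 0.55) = -8.5738*d^5 + 4.9251*d^4 - 6.3322*d^3 + 3.3365*d^2 - 4.672*d - 1.1275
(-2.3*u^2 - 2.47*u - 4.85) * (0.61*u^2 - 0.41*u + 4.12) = -1.403*u^4 - 0.5637*u^3 - 11.4218*u^2 - 8.1879*u - 19.982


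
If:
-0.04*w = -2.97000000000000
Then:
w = 74.25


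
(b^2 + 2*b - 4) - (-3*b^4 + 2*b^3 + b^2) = 3*b^4 - 2*b^3 + 2*b - 4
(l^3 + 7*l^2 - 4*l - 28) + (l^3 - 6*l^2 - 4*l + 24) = 2*l^3 + l^2 - 8*l - 4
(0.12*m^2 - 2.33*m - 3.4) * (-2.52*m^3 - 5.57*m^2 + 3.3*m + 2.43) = -0.3024*m^5 + 5.2032*m^4 + 21.9421*m^3 + 11.5406*m^2 - 16.8819*m - 8.262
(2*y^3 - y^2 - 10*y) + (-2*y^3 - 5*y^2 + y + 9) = -6*y^2 - 9*y + 9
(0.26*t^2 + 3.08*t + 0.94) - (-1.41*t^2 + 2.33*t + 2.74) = 1.67*t^2 + 0.75*t - 1.8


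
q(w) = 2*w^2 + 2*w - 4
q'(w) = 4*w + 2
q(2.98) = 19.72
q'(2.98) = 13.92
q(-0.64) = -4.46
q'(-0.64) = -0.56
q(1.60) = 4.32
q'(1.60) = 8.40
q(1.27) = 1.77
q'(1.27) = 7.08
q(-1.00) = -4.00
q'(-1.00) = -2.00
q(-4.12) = 21.71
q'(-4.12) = -14.48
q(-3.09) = 8.92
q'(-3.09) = -10.36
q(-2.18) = 1.14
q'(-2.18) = -6.72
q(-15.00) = 416.00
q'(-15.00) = -58.00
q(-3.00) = 8.00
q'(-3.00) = -10.00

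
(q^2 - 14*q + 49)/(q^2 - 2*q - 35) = (q - 7)/(q + 5)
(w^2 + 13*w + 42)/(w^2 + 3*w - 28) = (w + 6)/(w - 4)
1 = 1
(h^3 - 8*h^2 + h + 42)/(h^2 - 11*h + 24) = (h^2 - 5*h - 14)/(h - 8)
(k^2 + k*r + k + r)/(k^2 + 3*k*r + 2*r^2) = (k + 1)/(k + 2*r)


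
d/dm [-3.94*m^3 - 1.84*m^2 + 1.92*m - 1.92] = -11.82*m^2 - 3.68*m + 1.92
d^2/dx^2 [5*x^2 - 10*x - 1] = 10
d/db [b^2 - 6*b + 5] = 2*b - 6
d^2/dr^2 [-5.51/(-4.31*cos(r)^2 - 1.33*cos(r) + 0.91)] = (-409.417244*(1 - cos(r)^2)^2 - 94.754919*cos(r)^3 - 300.898345*cos(r)^2 + 182.841085*cos(r) + 472.132064)/(4.31*cos(r)^2 + 1.33*cos(r) - 0.91)^3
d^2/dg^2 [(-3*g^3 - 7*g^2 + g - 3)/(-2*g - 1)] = 6*(4*g^3 + 6*g^2 + 3*g + 7)/(8*g^3 + 12*g^2 + 6*g + 1)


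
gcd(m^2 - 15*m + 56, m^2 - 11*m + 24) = m - 8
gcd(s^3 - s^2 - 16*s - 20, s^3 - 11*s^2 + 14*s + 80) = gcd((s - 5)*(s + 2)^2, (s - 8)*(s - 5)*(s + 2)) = s^2 - 3*s - 10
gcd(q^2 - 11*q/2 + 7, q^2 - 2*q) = q - 2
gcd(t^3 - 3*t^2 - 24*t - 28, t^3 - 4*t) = t + 2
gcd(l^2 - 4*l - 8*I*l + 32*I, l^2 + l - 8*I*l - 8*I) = l - 8*I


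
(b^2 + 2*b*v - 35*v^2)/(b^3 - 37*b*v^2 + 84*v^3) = (b - 5*v)/(b^2 - 7*b*v + 12*v^2)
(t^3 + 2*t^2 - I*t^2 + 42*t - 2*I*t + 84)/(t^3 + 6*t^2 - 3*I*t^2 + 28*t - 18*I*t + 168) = (t^2 + t*(2 + 6*I) + 12*I)/(t^2 + t*(6 + 4*I) + 24*I)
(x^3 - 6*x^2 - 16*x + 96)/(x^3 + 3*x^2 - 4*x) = (x^2 - 10*x + 24)/(x*(x - 1))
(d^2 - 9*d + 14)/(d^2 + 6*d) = (d^2 - 9*d + 14)/(d*(d + 6))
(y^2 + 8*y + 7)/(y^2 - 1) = (y + 7)/(y - 1)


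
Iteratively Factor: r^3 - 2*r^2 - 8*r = (r + 2)*(r^2 - 4*r) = r*(r + 2)*(r - 4)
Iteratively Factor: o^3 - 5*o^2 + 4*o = (o - 1)*(o^2 - 4*o) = o*(o - 1)*(o - 4)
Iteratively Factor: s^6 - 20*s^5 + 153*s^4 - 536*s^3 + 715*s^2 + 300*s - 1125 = (s - 3)*(s^5 - 17*s^4 + 102*s^3 - 230*s^2 + 25*s + 375) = (s - 5)*(s - 3)*(s^4 - 12*s^3 + 42*s^2 - 20*s - 75) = (s - 5)^2*(s - 3)*(s^3 - 7*s^2 + 7*s + 15) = (s - 5)^2*(s - 3)*(s + 1)*(s^2 - 8*s + 15) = (s - 5)^3*(s - 3)*(s + 1)*(s - 3)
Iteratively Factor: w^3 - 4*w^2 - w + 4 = (w + 1)*(w^2 - 5*w + 4) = (w - 4)*(w + 1)*(w - 1)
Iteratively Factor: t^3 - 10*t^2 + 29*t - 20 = (t - 1)*(t^2 - 9*t + 20) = (t - 5)*(t - 1)*(t - 4)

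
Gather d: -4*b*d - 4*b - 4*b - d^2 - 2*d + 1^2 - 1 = -8*b - d^2 + d*(-4*b - 2)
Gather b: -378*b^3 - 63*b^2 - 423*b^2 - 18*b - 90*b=-378*b^3 - 486*b^2 - 108*b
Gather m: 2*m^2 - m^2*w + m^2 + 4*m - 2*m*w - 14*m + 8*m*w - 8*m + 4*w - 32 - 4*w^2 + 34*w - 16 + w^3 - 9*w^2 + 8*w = m^2*(3 - w) + m*(6*w - 18) + w^3 - 13*w^2 + 46*w - 48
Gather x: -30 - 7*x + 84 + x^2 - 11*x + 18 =x^2 - 18*x + 72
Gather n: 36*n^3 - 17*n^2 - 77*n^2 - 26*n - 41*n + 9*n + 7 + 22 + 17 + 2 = 36*n^3 - 94*n^2 - 58*n + 48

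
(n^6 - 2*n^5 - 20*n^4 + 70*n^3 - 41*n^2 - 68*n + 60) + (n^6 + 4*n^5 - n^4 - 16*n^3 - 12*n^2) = 2*n^6 + 2*n^5 - 21*n^4 + 54*n^3 - 53*n^2 - 68*n + 60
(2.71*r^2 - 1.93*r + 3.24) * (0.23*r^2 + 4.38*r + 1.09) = 0.6233*r^4 + 11.4259*r^3 - 4.7543*r^2 + 12.0875*r + 3.5316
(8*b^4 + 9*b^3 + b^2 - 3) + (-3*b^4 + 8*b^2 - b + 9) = 5*b^4 + 9*b^3 + 9*b^2 - b + 6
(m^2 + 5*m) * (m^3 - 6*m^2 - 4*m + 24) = m^5 - m^4 - 34*m^3 + 4*m^2 + 120*m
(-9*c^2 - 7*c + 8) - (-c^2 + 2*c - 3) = -8*c^2 - 9*c + 11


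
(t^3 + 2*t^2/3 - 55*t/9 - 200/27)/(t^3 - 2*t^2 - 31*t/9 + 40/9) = (t + 5/3)/(t - 1)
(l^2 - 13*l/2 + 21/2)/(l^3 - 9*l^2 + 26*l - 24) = (l - 7/2)/(l^2 - 6*l + 8)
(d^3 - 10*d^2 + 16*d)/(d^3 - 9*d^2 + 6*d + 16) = d/(d + 1)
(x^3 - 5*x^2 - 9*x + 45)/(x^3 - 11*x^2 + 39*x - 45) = (x + 3)/(x - 3)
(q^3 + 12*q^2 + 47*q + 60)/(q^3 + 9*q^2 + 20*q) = (q + 3)/q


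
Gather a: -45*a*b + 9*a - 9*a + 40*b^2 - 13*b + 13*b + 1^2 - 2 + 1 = -45*a*b + 40*b^2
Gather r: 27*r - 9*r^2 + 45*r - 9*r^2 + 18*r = -18*r^2 + 90*r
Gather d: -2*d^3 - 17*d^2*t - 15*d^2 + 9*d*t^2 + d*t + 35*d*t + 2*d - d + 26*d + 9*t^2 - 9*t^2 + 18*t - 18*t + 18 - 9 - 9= -2*d^3 + d^2*(-17*t - 15) + d*(9*t^2 + 36*t + 27)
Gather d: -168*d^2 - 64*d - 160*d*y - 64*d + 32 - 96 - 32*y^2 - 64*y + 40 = -168*d^2 + d*(-160*y - 128) - 32*y^2 - 64*y - 24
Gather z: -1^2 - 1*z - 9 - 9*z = -10*z - 10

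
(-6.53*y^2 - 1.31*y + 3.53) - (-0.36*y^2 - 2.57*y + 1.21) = -6.17*y^2 + 1.26*y + 2.32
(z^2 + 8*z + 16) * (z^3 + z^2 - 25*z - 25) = z^5 + 9*z^4 - z^3 - 209*z^2 - 600*z - 400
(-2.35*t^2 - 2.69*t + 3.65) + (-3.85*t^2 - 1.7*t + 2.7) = -6.2*t^2 - 4.39*t + 6.35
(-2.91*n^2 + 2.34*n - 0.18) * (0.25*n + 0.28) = -0.7275*n^3 - 0.2298*n^2 + 0.6102*n - 0.0504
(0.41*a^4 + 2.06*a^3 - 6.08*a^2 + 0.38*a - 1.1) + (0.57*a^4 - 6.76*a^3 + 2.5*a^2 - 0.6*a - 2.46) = 0.98*a^4 - 4.7*a^3 - 3.58*a^2 - 0.22*a - 3.56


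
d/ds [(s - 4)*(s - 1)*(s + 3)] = 3*s^2 - 4*s - 11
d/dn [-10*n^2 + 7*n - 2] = 7 - 20*n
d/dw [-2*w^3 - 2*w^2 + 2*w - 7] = -6*w^2 - 4*w + 2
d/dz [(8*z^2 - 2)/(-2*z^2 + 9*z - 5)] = 2*(36*z^2 - 44*z + 9)/(4*z^4 - 36*z^3 + 101*z^2 - 90*z + 25)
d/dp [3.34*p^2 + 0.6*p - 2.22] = 6.68*p + 0.6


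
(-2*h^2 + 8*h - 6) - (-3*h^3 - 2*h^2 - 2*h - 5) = 3*h^3 + 10*h - 1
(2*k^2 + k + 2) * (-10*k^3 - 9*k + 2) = -20*k^5 - 10*k^4 - 38*k^3 - 5*k^2 - 16*k + 4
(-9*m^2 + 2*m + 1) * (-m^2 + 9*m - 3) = 9*m^4 - 83*m^3 + 44*m^2 + 3*m - 3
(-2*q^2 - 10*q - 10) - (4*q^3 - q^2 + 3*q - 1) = -4*q^3 - q^2 - 13*q - 9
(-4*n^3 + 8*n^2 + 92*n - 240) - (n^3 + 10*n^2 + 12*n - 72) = -5*n^3 - 2*n^2 + 80*n - 168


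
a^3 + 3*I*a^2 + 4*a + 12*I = (a - 2*I)*(a + 2*I)*(a + 3*I)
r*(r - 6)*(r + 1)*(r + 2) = r^4 - 3*r^3 - 16*r^2 - 12*r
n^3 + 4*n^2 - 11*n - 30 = (n - 3)*(n + 2)*(n + 5)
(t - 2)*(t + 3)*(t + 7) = t^3 + 8*t^2 + t - 42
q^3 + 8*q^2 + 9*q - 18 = (q - 1)*(q + 3)*(q + 6)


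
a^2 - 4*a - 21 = (a - 7)*(a + 3)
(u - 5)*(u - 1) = u^2 - 6*u + 5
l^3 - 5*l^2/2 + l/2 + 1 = (l - 2)*(l - 1)*(l + 1/2)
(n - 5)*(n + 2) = n^2 - 3*n - 10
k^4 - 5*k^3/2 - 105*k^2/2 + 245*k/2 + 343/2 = (k - 7)*(k - 7/2)*(k + 1)*(k + 7)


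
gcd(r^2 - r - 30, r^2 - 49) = 1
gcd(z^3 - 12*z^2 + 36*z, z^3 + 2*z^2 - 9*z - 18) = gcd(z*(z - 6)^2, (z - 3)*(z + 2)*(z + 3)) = 1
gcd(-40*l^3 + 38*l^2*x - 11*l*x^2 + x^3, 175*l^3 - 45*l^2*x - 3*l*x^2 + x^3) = -5*l + x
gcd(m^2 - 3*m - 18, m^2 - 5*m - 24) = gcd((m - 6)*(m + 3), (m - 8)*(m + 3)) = m + 3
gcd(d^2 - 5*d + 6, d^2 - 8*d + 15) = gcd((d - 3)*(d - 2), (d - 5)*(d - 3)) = d - 3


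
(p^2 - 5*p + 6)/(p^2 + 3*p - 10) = (p - 3)/(p + 5)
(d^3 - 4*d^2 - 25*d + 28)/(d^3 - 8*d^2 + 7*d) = (d + 4)/d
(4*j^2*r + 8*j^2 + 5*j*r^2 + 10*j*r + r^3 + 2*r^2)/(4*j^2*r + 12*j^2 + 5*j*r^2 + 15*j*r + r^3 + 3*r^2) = (r + 2)/(r + 3)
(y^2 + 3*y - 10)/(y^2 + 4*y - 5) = (y - 2)/(y - 1)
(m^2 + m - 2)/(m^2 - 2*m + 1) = (m + 2)/(m - 1)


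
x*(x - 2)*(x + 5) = x^3 + 3*x^2 - 10*x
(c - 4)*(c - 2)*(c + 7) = c^3 + c^2 - 34*c + 56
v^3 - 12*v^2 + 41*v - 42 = (v - 7)*(v - 3)*(v - 2)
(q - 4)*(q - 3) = q^2 - 7*q + 12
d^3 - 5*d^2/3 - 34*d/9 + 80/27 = (d - 8/3)*(d - 2/3)*(d + 5/3)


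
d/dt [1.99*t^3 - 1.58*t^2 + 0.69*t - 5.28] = 5.97*t^2 - 3.16*t + 0.69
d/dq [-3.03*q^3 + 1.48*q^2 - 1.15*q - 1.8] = -9.09*q^2 + 2.96*q - 1.15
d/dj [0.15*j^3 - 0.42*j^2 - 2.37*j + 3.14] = 0.45*j^2 - 0.84*j - 2.37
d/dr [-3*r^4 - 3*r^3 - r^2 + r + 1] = -12*r^3 - 9*r^2 - 2*r + 1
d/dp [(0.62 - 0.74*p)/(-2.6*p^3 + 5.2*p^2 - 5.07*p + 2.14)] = (-3.848*p^3 + 8.684*p^2 - 6.448*p + 1.5598)/(6.76*p^6 - 27.04*p^5 + 53.404*p^4 - 63.856*p^3 + 47.9609*p^2 - 21.6996*p + 4.5796)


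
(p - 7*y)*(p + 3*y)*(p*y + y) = p^3*y - 4*p^2*y^2 + p^2*y - 21*p*y^3 - 4*p*y^2 - 21*y^3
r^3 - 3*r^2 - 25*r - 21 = (r - 7)*(r + 1)*(r + 3)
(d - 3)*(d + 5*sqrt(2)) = d^2 - 3*d + 5*sqrt(2)*d - 15*sqrt(2)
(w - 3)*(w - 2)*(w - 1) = w^3 - 6*w^2 + 11*w - 6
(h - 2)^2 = h^2 - 4*h + 4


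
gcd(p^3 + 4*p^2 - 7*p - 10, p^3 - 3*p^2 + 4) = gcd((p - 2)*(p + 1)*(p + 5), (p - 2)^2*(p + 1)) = p^2 - p - 2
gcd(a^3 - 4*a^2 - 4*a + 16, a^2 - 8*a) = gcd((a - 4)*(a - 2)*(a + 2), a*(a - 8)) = 1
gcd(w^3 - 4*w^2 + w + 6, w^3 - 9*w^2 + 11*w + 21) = w^2 - 2*w - 3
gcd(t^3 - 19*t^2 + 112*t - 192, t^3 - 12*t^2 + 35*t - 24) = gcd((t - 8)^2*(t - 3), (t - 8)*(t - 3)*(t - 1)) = t^2 - 11*t + 24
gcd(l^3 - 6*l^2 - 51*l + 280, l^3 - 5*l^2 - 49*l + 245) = l^2 + 2*l - 35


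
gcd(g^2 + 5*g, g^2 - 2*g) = g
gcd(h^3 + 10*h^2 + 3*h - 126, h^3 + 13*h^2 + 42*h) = h^2 + 13*h + 42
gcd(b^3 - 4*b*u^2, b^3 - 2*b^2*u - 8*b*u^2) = b^2 + 2*b*u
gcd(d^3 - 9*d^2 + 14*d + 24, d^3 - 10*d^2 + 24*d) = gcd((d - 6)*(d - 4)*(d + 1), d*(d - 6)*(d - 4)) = d^2 - 10*d + 24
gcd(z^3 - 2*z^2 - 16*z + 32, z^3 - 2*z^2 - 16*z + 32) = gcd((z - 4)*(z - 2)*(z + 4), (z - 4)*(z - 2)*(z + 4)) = z^3 - 2*z^2 - 16*z + 32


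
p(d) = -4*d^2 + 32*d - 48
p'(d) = 32 - 8*d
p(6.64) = -11.88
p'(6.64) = -21.12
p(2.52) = 7.24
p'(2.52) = 11.84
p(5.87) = 2.01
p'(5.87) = -14.96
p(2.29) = 4.30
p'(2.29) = 13.68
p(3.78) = 15.81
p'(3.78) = 1.76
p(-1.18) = -91.33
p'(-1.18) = 41.44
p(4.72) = 13.93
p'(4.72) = -5.76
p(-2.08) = -131.87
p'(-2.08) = 48.64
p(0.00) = -48.00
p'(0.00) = 32.00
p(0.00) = -48.00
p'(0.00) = 32.00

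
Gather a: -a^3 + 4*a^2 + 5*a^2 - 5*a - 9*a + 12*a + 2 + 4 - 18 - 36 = -a^3 + 9*a^2 - 2*a - 48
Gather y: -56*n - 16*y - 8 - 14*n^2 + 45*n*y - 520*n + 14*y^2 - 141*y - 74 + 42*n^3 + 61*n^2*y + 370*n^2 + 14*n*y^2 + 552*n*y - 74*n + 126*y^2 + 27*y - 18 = 42*n^3 + 356*n^2 - 650*n + y^2*(14*n + 140) + y*(61*n^2 + 597*n - 130) - 100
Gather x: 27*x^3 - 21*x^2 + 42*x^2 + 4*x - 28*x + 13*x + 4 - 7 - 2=27*x^3 + 21*x^2 - 11*x - 5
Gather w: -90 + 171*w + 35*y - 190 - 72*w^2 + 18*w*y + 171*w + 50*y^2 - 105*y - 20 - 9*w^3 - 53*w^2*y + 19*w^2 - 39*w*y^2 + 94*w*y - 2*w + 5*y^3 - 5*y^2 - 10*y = -9*w^3 + w^2*(-53*y - 53) + w*(-39*y^2 + 112*y + 340) + 5*y^3 + 45*y^2 - 80*y - 300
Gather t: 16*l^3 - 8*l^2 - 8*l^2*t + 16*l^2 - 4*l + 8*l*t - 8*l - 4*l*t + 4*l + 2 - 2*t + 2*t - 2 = 16*l^3 + 8*l^2 - 8*l + t*(-8*l^2 + 4*l)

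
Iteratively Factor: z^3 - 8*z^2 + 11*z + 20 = (z - 5)*(z^2 - 3*z - 4) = (z - 5)*(z - 4)*(z + 1)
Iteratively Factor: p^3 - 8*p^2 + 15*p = (p)*(p^2 - 8*p + 15) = p*(p - 3)*(p - 5)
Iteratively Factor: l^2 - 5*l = (l - 5)*(l)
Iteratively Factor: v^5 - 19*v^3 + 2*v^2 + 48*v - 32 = (v + 4)*(v^4 - 4*v^3 - 3*v^2 + 14*v - 8) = (v - 4)*(v + 4)*(v^3 - 3*v + 2) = (v - 4)*(v + 2)*(v + 4)*(v^2 - 2*v + 1) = (v - 4)*(v - 1)*(v + 2)*(v + 4)*(v - 1)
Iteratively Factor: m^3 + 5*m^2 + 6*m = (m + 2)*(m^2 + 3*m) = (m + 2)*(m + 3)*(m)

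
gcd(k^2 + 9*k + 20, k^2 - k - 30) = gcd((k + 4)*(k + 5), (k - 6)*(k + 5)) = k + 5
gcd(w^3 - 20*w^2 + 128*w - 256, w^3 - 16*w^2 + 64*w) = w^2 - 16*w + 64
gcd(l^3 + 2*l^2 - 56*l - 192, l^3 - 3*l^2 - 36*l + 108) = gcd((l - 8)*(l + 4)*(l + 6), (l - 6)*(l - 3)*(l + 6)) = l + 6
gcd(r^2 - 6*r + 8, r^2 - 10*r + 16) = r - 2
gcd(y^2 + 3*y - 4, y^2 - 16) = y + 4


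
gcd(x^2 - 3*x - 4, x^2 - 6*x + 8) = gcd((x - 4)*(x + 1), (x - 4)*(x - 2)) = x - 4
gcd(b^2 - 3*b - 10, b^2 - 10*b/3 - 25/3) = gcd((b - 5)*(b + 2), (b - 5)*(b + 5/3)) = b - 5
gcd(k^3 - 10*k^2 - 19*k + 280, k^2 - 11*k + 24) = k - 8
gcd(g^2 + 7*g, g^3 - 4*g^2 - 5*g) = g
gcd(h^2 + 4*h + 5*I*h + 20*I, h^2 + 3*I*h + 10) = h + 5*I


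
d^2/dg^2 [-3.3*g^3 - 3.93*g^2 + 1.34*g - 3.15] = -19.8*g - 7.86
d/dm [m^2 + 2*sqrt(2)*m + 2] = 2*m + 2*sqrt(2)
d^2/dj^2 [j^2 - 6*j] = 2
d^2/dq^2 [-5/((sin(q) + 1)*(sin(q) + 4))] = 5*(4*sin(q)^3 + 11*sin(q)^2 - 8*sin(q) - 42)/((sin(q) + 1)^2*(sin(q) + 4)^3)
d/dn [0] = 0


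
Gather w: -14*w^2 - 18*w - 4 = -14*w^2 - 18*w - 4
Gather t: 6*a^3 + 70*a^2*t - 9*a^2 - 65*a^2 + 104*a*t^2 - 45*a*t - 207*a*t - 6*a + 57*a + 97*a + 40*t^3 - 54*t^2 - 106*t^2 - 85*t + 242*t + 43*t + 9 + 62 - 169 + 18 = 6*a^3 - 74*a^2 + 148*a + 40*t^3 + t^2*(104*a - 160) + t*(70*a^2 - 252*a + 200) - 80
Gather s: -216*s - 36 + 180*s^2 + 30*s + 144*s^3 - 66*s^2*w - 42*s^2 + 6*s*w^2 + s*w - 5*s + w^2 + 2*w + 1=144*s^3 + s^2*(138 - 66*w) + s*(6*w^2 + w - 191) + w^2 + 2*w - 35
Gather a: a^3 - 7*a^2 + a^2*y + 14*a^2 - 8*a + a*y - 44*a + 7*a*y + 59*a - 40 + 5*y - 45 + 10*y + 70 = a^3 + a^2*(y + 7) + a*(8*y + 7) + 15*y - 15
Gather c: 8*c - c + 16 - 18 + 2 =7*c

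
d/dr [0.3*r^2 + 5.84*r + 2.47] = 0.6*r + 5.84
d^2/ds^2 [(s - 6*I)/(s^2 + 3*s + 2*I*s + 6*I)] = 2*((s - 6*I)*(2*s + 3 + 2*I)^2 + (-3*s - 3 + 4*I)*(s^2 + 3*s + 2*I*s + 6*I))/(s^2 + 3*s + 2*I*s + 6*I)^3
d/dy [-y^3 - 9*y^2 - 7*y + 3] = -3*y^2 - 18*y - 7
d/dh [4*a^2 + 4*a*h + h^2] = 4*a + 2*h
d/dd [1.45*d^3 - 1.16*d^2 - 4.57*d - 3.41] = 4.35*d^2 - 2.32*d - 4.57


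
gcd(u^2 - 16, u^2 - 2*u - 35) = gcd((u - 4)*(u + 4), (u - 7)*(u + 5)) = 1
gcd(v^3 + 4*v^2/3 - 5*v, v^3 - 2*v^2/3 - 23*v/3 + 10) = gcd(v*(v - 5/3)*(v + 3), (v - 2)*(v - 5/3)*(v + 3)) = v^2 + 4*v/3 - 5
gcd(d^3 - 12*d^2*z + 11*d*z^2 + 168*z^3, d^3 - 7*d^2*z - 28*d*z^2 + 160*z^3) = -d + 8*z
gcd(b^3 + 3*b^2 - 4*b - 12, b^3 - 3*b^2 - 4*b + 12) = b^2 - 4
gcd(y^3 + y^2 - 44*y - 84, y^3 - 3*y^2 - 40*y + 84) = y^2 - y - 42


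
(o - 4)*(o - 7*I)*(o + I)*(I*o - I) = I*o^4 + 6*o^3 - 5*I*o^3 - 30*o^2 + 11*I*o^2 + 24*o - 35*I*o + 28*I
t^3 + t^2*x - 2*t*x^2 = t*(t - x)*(t + 2*x)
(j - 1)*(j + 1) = j^2 - 1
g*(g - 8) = g^2 - 8*g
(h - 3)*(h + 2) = h^2 - h - 6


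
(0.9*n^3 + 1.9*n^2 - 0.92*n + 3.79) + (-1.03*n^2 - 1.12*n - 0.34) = 0.9*n^3 + 0.87*n^2 - 2.04*n + 3.45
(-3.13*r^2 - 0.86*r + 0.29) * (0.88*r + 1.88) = -2.7544*r^3 - 6.6412*r^2 - 1.3616*r + 0.5452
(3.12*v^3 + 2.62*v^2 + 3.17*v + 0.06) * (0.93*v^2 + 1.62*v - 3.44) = 2.9016*v^5 + 7.491*v^4 - 3.5403*v^3 - 3.8216*v^2 - 10.8076*v - 0.2064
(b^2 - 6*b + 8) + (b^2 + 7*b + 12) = 2*b^2 + b + 20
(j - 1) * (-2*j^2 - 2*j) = -2*j^3 + 2*j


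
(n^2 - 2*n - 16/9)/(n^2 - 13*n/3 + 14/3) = (9*n^2 - 18*n - 16)/(3*(3*n^2 - 13*n + 14))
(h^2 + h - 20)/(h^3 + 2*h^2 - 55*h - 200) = (h - 4)/(h^2 - 3*h - 40)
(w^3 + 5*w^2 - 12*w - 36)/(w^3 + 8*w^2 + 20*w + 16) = (w^2 + 3*w - 18)/(w^2 + 6*w + 8)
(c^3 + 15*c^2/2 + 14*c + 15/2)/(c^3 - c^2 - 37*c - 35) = (c + 3/2)/(c - 7)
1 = 1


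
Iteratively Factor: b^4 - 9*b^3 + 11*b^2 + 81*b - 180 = (b - 5)*(b^3 - 4*b^2 - 9*b + 36) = (b - 5)*(b - 4)*(b^2 - 9) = (b - 5)*(b - 4)*(b + 3)*(b - 3)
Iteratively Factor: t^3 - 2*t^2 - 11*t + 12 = (t - 4)*(t^2 + 2*t - 3) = (t - 4)*(t - 1)*(t + 3)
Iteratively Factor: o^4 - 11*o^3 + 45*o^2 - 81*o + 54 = (o - 2)*(o^3 - 9*o^2 + 27*o - 27) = (o - 3)*(o - 2)*(o^2 - 6*o + 9) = (o - 3)^2*(o - 2)*(o - 3)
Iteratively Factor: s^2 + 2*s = (s + 2)*(s)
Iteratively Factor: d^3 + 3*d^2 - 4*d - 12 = (d - 2)*(d^2 + 5*d + 6) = (d - 2)*(d + 3)*(d + 2)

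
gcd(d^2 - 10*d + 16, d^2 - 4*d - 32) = d - 8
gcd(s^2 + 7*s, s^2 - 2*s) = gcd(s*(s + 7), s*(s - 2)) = s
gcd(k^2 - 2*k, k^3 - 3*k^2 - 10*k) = k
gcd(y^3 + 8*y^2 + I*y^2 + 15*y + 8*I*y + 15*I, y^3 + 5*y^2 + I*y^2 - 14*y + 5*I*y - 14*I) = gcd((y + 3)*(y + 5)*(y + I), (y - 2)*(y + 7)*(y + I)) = y + I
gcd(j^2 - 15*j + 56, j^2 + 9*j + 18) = 1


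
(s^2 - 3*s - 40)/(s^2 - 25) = (s - 8)/(s - 5)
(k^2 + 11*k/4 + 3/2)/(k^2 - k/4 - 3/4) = (k + 2)/(k - 1)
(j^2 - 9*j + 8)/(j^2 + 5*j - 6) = (j - 8)/(j + 6)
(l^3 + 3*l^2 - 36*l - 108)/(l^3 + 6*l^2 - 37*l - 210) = (l^2 + 9*l + 18)/(l^2 + 12*l + 35)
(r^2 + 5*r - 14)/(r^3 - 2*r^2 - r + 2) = (r + 7)/(r^2 - 1)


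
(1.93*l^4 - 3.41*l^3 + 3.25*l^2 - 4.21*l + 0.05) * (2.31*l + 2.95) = 4.4583*l^5 - 2.1836*l^4 - 2.552*l^3 - 0.137599999999999*l^2 - 12.304*l + 0.1475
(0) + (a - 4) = a - 4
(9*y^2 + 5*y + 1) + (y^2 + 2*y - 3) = 10*y^2 + 7*y - 2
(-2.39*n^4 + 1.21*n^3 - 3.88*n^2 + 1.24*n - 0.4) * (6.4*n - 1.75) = -15.296*n^5 + 11.9265*n^4 - 26.9495*n^3 + 14.726*n^2 - 4.73*n + 0.7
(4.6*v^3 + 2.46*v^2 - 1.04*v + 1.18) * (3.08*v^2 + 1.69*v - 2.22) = 14.168*v^5 + 15.3508*v^4 - 9.2578*v^3 - 3.5844*v^2 + 4.303*v - 2.6196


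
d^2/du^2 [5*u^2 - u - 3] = 10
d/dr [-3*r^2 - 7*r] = -6*r - 7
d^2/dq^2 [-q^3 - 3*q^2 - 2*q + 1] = -6*q - 6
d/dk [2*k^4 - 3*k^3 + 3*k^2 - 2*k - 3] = 8*k^3 - 9*k^2 + 6*k - 2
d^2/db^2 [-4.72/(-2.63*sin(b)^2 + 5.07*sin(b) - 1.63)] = (-130.591072*sin(b)^4 + 188.810856*sin(b)^3 + 155.496152*sin(b)^2 - 416.628264*sin(b) + 202.18592)/(2.63*sin(b)^2 - 5.07*sin(b) + 1.63)^3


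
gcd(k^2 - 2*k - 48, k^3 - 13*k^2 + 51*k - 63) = 1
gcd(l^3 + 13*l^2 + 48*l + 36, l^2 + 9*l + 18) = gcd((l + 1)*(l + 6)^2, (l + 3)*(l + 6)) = l + 6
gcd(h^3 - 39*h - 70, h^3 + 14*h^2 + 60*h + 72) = h + 2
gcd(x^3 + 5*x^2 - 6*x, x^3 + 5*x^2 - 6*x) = x^3 + 5*x^2 - 6*x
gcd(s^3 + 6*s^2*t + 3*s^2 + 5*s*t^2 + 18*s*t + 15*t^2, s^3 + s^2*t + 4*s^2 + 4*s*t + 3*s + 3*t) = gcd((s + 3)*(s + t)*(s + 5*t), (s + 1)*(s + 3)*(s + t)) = s^2 + s*t + 3*s + 3*t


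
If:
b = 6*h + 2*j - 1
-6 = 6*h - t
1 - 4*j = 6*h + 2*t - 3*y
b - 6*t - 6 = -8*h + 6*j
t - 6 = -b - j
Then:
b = 130/9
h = -133/18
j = 269/9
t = -115/3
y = -22/27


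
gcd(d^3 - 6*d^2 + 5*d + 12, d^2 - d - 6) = d - 3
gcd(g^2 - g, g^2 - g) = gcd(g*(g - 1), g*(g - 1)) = g^2 - g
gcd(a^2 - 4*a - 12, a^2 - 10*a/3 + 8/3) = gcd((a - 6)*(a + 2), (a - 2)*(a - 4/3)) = 1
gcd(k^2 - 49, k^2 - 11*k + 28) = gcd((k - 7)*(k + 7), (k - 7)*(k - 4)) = k - 7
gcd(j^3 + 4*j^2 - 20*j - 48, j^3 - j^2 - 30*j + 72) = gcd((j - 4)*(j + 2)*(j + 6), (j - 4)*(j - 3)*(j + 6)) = j^2 + 2*j - 24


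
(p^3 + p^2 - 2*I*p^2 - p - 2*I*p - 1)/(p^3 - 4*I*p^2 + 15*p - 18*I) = (p^2 + p*(1 - I) - I)/(p^2 - 3*I*p + 18)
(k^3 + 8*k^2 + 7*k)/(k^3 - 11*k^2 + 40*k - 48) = k*(k^2 + 8*k + 7)/(k^3 - 11*k^2 + 40*k - 48)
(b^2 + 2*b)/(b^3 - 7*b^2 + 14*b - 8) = b*(b + 2)/(b^3 - 7*b^2 + 14*b - 8)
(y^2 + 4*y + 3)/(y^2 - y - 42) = (y^2 + 4*y + 3)/(y^2 - y - 42)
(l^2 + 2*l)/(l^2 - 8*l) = (l + 2)/(l - 8)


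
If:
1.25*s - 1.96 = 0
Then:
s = 1.57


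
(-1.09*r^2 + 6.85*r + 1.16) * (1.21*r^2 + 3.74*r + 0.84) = -1.3189*r^4 + 4.2119*r^3 + 26.107*r^2 + 10.0924*r + 0.9744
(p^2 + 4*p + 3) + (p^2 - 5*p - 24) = 2*p^2 - p - 21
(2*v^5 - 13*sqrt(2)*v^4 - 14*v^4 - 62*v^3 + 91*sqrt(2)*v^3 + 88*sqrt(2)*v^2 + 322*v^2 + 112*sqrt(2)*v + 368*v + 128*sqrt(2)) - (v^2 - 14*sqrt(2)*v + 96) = 2*v^5 - 13*sqrt(2)*v^4 - 14*v^4 - 62*v^3 + 91*sqrt(2)*v^3 + 88*sqrt(2)*v^2 + 321*v^2 + 126*sqrt(2)*v + 368*v - 96 + 128*sqrt(2)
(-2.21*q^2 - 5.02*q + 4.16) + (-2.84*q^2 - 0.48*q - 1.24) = -5.05*q^2 - 5.5*q + 2.92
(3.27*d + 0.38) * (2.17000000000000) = 7.0959*d + 0.8246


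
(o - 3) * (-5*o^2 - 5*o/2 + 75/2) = -5*o^3 + 25*o^2/2 + 45*o - 225/2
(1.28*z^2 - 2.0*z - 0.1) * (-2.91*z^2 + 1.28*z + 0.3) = -3.7248*z^4 + 7.4584*z^3 - 1.885*z^2 - 0.728*z - 0.03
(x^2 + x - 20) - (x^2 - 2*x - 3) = 3*x - 17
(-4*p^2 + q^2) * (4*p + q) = -16*p^3 - 4*p^2*q + 4*p*q^2 + q^3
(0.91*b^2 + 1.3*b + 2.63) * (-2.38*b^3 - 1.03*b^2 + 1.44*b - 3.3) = -2.1658*b^5 - 4.0313*b^4 - 6.288*b^3 - 3.8399*b^2 - 0.5028*b - 8.679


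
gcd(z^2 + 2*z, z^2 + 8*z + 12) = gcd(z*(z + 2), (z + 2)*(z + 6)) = z + 2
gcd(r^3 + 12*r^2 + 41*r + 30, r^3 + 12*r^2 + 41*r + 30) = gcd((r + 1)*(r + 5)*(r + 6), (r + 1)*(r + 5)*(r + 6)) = r^3 + 12*r^2 + 41*r + 30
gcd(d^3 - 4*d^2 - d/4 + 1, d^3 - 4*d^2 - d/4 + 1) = d^3 - 4*d^2 - d/4 + 1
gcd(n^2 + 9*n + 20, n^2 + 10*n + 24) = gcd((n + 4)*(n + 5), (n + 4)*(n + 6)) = n + 4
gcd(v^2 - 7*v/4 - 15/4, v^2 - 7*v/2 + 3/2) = v - 3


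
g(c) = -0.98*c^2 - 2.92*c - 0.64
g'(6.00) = -14.68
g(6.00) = -53.44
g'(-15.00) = 26.48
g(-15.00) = -177.34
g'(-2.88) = 2.72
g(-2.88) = -0.36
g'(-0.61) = -1.72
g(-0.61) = 0.78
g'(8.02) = -18.64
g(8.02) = -87.09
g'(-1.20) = -0.57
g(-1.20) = 1.45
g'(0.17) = -3.25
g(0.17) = -1.16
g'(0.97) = -4.82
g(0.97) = -4.39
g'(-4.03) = 4.98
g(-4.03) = -4.79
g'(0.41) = -3.72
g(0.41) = -2.00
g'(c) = -1.96*c - 2.92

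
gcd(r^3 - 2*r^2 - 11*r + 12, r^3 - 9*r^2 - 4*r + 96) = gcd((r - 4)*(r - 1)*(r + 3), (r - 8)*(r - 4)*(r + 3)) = r^2 - r - 12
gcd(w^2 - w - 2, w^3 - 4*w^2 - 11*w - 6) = w + 1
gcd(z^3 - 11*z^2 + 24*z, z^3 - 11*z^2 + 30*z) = z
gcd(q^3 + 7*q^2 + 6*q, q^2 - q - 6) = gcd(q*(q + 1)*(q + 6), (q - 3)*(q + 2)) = 1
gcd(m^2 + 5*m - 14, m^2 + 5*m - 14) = m^2 + 5*m - 14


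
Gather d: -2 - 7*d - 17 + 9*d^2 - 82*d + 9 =9*d^2 - 89*d - 10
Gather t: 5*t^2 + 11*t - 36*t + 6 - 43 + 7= 5*t^2 - 25*t - 30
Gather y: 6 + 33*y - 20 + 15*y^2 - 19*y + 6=15*y^2 + 14*y - 8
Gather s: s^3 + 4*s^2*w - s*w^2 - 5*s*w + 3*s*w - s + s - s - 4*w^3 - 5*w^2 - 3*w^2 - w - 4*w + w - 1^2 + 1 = s^3 + 4*s^2*w + s*(-w^2 - 2*w - 1) - 4*w^3 - 8*w^2 - 4*w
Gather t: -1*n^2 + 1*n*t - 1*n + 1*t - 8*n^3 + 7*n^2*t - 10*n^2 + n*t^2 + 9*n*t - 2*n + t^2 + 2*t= -8*n^3 - 11*n^2 - 3*n + t^2*(n + 1) + t*(7*n^2 + 10*n + 3)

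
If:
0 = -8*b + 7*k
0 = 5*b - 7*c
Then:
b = 7*k/8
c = 5*k/8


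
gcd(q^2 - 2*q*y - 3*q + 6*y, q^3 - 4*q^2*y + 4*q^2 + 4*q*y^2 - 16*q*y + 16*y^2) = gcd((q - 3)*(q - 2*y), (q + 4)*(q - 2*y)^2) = -q + 2*y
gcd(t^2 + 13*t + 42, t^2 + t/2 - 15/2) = 1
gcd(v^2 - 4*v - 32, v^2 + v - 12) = v + 4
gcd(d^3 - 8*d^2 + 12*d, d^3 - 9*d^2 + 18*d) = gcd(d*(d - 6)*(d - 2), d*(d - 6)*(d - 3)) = d^2 - 6*d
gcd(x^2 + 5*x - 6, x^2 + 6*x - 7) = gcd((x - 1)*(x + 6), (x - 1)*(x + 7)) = x - 1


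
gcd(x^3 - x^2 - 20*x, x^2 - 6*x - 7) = 1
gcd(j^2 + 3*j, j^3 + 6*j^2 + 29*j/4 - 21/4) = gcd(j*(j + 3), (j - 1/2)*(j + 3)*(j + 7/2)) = j + 3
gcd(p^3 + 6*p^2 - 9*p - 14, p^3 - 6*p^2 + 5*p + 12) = p + 1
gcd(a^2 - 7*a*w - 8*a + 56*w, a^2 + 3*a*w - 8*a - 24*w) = a - 8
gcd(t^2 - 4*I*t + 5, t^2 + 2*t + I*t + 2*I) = t + I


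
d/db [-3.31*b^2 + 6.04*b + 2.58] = 6.04 - 6.62*b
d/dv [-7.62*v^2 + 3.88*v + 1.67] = 3.88 - 15.24*v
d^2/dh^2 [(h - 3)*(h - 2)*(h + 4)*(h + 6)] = 12*h^2 + 30*h - 40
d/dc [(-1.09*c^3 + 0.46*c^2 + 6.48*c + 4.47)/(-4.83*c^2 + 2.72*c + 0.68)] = (5.2647*c^4 - 5.9296*c^3 + 30.326*c^2 + 43.8058*c - 7.752)/(23.3289*c^4 - 26.2752*c^3 + 0.829600000000001*c^2 + 3.6992*c + 0.4624)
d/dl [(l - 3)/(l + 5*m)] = (5*m + 3)/(l + 5*m)^2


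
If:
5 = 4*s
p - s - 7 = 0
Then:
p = 33/4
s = 5/4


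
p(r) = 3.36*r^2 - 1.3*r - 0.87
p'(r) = 6.72*r - 1.3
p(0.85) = 0.45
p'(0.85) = 4.41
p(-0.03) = -0.83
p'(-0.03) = -1.50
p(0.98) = 1.08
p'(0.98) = 5.29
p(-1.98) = 14.88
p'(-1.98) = -14.61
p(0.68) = -0.20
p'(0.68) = 3.27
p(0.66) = -0.26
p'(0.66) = 3.14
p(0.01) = -0.88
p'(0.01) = -1.23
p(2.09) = 11.09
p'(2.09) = 12.74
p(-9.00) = 282.99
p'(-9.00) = -61.78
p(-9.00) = 282.99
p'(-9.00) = -61.78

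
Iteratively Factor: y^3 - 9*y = (y)*(y^2 - 9) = y*(y + 3)*(y - 3)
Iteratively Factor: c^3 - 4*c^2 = (c - 4)*(c^2) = c*(c - 4)*(c)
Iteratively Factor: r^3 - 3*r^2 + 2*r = (r)*(r^2 - 3*r + 2) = r*(r - 2)*(r - 1)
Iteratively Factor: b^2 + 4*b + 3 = (b + 3)*(b + 1)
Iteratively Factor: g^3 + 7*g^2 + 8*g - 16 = (g + 4)*(g^2 + 3*g - 4) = (g + 4)^2*(g - 1)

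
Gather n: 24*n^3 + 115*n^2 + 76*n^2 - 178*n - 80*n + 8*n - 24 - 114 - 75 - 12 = 24*n^3 + 191*n^2 - 250*n - 225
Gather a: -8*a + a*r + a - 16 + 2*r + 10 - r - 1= a*(r - 7) + r - 7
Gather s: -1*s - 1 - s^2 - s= -s^2 - 2*s - 1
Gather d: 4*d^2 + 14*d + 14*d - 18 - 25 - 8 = 4*d^2 + 28*d - 51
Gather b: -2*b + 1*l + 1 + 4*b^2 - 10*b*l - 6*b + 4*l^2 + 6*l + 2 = 4*b^2 + b*(-10*l - 8) + 4*l^2 + 7*l + 3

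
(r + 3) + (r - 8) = 2*r - 5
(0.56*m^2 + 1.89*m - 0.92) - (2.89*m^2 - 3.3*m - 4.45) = -2.33*m^2 + 5.19*m + 3.53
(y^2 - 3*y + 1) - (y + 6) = y^2 - 4*y - 5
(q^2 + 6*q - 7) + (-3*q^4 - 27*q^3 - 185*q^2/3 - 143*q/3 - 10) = -3*q^4 - 27*q^3 - 182*q^2/3 - 125*q/3 - 17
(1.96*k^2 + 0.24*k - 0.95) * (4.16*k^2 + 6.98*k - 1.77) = 8.1536*k^4 + 14.6792*k^3 - 5.746*k^2 - 7.0558*k + 1.6815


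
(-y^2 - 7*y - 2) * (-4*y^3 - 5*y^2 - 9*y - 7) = 4*y^5 + 33*y^4 + 52*y^3 + 80*y^2 + 67*y + 14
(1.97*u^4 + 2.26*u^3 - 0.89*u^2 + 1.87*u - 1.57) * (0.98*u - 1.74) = 1.9306*u^5 - 1.213*u^4 - 4.8046*u^3 + 3.3812*u^2 - 4.7924*u + 2.7318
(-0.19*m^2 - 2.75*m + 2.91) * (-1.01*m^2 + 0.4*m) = 0.1919*m^4 + 2.7015*m^3 - 4.0391*m^2 + 1.164*m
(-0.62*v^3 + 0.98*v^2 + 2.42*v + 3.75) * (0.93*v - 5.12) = -0.5766*v^4 + 4.0858*v^3 - 2.767*v^2 - 8.9029*v - 19.2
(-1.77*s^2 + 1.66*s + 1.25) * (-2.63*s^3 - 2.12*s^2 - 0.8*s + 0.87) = 4.6551*s^5 - 0.613399999999999*s^4 - 5.3907*s^3 - 5.5179*s^2 + 0.4442*s + 1.0875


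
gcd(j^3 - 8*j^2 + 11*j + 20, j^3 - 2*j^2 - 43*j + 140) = j^2 - 9*j + 20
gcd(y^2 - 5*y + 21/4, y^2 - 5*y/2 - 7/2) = y - 7/2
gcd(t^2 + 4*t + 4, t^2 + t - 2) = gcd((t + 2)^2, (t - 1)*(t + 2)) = t + 2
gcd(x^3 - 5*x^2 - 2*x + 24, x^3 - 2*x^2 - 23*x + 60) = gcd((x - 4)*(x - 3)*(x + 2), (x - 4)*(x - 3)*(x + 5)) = x^2 - 7*x + 12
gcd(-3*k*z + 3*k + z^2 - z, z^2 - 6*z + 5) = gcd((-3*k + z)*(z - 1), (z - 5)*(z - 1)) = z - 1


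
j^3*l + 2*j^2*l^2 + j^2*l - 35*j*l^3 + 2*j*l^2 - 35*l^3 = (j - 5*l)*(j + 7*l)*(j*l + l)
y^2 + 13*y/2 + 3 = (y + 1/2)*(y + 6)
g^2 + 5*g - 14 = (g - 2)*(g + 7)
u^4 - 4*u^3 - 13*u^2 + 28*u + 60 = (u - 5)*(u - 3)*(u + 2)^2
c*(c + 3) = c^2 + 3*c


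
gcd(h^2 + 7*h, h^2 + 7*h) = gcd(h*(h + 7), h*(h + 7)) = h^2 + 7*h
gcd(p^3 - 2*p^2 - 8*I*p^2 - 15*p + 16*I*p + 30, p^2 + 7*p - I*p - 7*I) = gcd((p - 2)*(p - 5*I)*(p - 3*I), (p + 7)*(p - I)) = 1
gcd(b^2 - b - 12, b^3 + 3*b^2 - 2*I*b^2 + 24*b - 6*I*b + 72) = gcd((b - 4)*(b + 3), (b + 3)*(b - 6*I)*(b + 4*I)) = b + 3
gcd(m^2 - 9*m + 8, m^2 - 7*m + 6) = m - 1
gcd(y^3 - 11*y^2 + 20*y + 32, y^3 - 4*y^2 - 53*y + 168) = y - 8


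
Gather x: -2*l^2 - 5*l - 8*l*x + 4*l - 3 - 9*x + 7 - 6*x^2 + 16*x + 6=-2*l^2 - l - 6*x^2 + x*(7 - 8*l) + 10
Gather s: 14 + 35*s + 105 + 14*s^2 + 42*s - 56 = 14*s^2 + 77*s + 63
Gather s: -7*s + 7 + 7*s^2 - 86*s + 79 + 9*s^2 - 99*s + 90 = 16*s^2 - 192*s + 176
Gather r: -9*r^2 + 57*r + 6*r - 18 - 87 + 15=-9*r^2 + 63*r - 90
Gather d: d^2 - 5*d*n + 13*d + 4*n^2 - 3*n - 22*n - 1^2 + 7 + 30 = d^2 + d*(13 - 5*n) + 4*n^2 - 25*n + 36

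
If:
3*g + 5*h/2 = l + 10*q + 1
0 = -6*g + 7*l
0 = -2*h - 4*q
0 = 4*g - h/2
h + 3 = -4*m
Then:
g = 7/435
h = 56/435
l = 2/145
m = -1361/1740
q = -28/435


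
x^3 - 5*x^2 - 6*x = x*(x - 6)*(x + 1)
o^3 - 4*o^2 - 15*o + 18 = (o - 6)*(o - 1)*(o + 3)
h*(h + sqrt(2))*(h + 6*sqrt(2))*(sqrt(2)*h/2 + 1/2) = sqrt(2)*h^4/2 + 15*h^3/2 + 19*sqrt(2)*h^2/2 + 6*h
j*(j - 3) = j^2 - 3*j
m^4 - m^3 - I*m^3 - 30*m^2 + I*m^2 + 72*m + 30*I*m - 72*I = (m - 4)*(m - 3)*(m + 6)*(m - I)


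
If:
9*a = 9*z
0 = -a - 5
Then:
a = -5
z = -5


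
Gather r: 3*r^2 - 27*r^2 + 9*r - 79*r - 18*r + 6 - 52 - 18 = -24*r^2 - 88*r - 64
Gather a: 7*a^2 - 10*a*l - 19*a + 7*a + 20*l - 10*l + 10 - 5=7*a^2 + a*(-10*l - 12) + 10*l + 5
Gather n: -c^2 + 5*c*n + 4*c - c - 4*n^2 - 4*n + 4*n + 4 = -c^2 + 5*c*n + 3*c - 4*n^2 + 4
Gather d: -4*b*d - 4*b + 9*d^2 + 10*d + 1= -4*b + 9*d^2 + d*(10 - 4*b) + 1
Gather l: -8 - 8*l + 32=24 - 8*l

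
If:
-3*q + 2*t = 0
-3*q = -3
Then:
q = 1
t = 3/2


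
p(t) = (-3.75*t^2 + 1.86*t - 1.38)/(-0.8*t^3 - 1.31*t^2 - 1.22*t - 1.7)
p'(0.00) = -1.68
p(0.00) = 0.81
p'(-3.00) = -2.33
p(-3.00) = -3.46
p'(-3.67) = -1.12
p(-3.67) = -2.38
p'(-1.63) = -591.46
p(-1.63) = -52.72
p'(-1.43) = -363.36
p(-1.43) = 39.71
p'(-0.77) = -8.81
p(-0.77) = 4.30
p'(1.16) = 0.26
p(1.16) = 0.70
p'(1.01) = 0.31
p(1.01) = 0.65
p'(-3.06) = -2.15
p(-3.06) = -3.32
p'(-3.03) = -2.24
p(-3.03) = -3.39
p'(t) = (1.86 - 7.5*t)/(-0.8*t^3 - 1.31*t^2 - 1.22*t - 1.7) + (-3.75*t^2 + 1.86*t - 1.38)*(2.4*t^2 + 2.62*t + 1.22)/(-0.8*t^3 - 1.31*t^2 - 1.22*t - 1.7)^2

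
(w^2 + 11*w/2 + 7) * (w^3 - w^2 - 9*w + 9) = w^5 + 9*w^4/2 - 15*w^3/2 - 95*w^2/2 - 27*w/2 + 63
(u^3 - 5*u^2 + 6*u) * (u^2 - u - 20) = u^5 - 6*u^4 - 9*u^3 + 94*u^2 - 120*u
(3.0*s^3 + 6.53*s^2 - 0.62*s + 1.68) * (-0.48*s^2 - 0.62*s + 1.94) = -1.44*s^5 - 4.9944*s^4 + 2.069*s^3 + 12.2462*s^2 - 2.2444*s + 3.2592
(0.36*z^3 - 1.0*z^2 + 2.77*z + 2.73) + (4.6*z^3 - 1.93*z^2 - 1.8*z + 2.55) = 4.96*z^3 - 2.93*z^2 + 0.97*z + 5.28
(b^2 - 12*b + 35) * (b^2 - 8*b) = b^4 - 20*b^3 + 131*b^2 - 280*b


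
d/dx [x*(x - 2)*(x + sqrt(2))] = x*(x - 2) + x*(x + sqrt(2)) + (x - 2)*(x + sqrt(2))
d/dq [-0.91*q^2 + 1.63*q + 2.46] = 1.63 - 1.82*q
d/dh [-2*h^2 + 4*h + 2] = 4 - 4*h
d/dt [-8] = 0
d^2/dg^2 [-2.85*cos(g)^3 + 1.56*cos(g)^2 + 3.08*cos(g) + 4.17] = -0.9425*cos(g) - 3.12*cos(2*g) + 6.4125*cos(3*g)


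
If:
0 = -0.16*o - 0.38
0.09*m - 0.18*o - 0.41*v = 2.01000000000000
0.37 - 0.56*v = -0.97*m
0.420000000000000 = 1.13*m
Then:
No Solution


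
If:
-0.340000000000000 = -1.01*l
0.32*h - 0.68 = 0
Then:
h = 2.12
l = 0.34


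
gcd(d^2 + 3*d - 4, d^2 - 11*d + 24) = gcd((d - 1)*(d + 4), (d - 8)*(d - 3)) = 1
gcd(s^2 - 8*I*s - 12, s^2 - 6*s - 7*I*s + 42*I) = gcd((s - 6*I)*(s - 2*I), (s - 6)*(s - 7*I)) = 1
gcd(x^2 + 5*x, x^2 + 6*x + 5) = x + 5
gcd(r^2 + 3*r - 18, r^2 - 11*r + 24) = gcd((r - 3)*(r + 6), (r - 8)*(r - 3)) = r - 3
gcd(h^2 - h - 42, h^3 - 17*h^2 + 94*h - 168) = h - 7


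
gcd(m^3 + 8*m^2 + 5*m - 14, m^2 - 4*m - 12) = m + 2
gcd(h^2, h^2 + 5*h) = h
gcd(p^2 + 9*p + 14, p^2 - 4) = p + 2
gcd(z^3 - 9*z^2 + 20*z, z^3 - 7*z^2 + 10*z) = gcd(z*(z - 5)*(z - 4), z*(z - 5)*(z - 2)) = z^2 - 5*z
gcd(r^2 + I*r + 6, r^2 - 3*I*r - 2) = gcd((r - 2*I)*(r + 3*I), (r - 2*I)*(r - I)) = r - 2*I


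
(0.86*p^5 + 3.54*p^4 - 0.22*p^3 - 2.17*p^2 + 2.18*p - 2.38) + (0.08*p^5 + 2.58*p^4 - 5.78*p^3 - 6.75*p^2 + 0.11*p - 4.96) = 0.94*p^5 + 6.12*p^4 - 6.0*p^3 - 8.92*p^2 + 2.29*p - 7.34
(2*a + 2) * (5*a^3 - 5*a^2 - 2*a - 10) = 10*a^4 - 14*a^2 - 24*a - 20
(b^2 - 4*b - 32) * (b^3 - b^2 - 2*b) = b^5 - 5*b^4 - 30*b^3 + 40*b^2 + 64*b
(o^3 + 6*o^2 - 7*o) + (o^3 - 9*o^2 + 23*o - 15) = 2*o^3 - 3*o^2 + 16*o - 15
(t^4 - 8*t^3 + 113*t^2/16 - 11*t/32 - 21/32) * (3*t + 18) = 3*t^5 - 6*t^4 - 1965*t^3/16 + 4035*t^2/32 - 261*t/32 - 189/16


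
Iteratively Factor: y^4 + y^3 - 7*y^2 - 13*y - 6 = (y + 1)*(y^3 - 7*y - 6) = (y + 1)*(y + 2)*(y^2 - 2*y - 3) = (y + 1)^2*(y + 2)*(y - 3)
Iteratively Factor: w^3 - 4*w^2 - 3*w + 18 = (w - 3)*(w^2 - w - 6) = (w - 3)*(w + 2)*(w - 3)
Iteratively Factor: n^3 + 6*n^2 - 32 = (n + 4)*(n^2 + 2*n - 8) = (n - 2)*(n + 4)*(n + 4)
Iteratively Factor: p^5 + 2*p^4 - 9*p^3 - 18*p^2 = (p)*(p^4 + 2*p^3 - 9*p^2 - 18*p) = p^2*(p^3 + 2*p^2 - 9*p - 18) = p^2*(p - 3)*(p^2 + 5*p + 6) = p^2*(p - 3)*(p + 3)*(p + 2)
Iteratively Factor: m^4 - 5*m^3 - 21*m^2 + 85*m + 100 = (m + 4)*(m^3 - 9*m^2 + 15*m + 25) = (m - 5)*(m + 4)*(m^2 - 4*m - 5) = (m - 5)^2*(m + 4)*(m + 1)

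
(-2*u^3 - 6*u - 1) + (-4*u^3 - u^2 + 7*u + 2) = -6*u^3 - u^2 + u + 1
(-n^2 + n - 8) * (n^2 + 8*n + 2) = -n^4 - 7*n^3 - 2*n^2 - 62*n - 16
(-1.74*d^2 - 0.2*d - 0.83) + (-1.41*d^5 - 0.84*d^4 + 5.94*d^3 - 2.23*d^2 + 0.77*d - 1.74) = -1.41*d^5 - 0.84*d^4 + 5.94*d^3 - 3.97*d^2 + 0.57*d - 2.57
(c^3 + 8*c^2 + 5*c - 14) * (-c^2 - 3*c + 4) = -c^5 - 11*c^4 - 25*c^3 + 31*c^2 + 62*c - 56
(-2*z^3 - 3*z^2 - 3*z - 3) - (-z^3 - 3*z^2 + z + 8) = -z^3 - 4*z - 11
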